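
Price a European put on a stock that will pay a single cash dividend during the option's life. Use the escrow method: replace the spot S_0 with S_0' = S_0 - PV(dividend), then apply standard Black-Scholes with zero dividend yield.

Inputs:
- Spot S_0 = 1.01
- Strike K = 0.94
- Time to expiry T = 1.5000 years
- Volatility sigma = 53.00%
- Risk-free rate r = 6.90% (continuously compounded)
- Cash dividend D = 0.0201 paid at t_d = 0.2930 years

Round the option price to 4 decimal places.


PV(D) = D * exp(-r * t_d) = 0.0201 * 0.97998599 = 0.01969772
S_0' = S_0 - PV(D) = 1.0100 - 0.01969772 = 0.99030228
d1 = (ln(S_0'/K) + (r + sigma^2/2)*T) / (sigma*sqrt(T)) = 0.56431523
d2 = d1 - sigma*sqrt(T) = -0.08479955
exp(-rT) = 0.90167602
N(-d1) = 0.28626981; N(-d2) = 0.53378963
P = K * exp(-rT) * N(-d2) - S_0' * N(-d1) = 0.9400 * 0.90167602 * 0.53378963 - 0.99030228 * 0.28626981 = 0.1689

Answer: Price = 0.1689


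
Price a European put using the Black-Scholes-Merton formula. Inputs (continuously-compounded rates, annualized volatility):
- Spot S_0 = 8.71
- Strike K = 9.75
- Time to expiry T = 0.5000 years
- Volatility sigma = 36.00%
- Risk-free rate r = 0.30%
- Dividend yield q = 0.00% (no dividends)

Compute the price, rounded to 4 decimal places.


Answer: Price = 1.5341

Derivation:
d1 = (ln(S/K) + (r - q + 0.5*sigma^2) * T) / (sigma * sqrt(T)) = -0.30993077
d2 = d1 - sigma * sqrt(T) = -0.56448921
exp(-rT) = 0.99850112; exp(-qT) = 1.00000000
P = K * exp(-rT) * N(-d2) - S_0 * exp(-qT) * N(-d1)
N(-d1) = 0.62169320; N(-d2) = 0.71378938
P = 9.7500 * 0.99850112 * 0.71378938 - 8.7100 * 1.00000000 * 0.62169320 = 1.5341


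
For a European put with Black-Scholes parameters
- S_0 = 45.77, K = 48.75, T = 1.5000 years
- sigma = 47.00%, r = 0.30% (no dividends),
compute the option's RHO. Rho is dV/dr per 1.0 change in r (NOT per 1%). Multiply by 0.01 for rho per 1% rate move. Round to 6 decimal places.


Answer: Rho = -47.432476

Derivation:
d1 = 0.1860546541; d2 = -0.3895754354
phi(d1) = 0.3920967336; exp(-qT) = 1.0000000000; exp(-rT) = 0.9955101098
N(-d2) = 0.6515747403
Rho = -K*T*exp(-rT)*N(-d2) = -48.7500 * 1.5000 * 0.9955101098 * 0.6515747403 = -47.432476


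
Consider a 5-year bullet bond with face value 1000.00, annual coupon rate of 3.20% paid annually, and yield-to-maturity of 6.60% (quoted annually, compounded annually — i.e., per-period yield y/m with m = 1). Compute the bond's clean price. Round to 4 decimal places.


Answer: Price = 859.0874

Derivation:
Coupon per period c = face * coupon_rate / m = 32.000000
Periods per year m = 1; per-period yield y/m = 0.066000
Number of cashflows N = 5
Cashflows (t years, CF_t, discount factor 1/(1+y/m)^(m*t), PV):
  t = 1.0000: CF_t = 32.000000, DF = 0.938086, PV = 30.018762
  t = 2.0000: CF_t = 32.000000, DF = 0.880006, PV = 28.160189
  t = 3.0000: CF_t = 32.000000, DF = 0.825521, PV = 26.416688
  t = 4.0000: CF_t = 32.000000, DF = 0.774410, PV = 24.781133
  t = 5.0000: CF_t = 1032.000000, DF = 0.726464, PV = 749.710639
Price P = sum_t PV_t = 859.087411


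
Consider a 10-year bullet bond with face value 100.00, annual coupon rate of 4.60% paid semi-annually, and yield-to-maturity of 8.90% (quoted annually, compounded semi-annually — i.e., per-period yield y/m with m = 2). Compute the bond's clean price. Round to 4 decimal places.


Answer: Price = 71.9114

Derivation:
Coupon per period c = face * coupon_rate / m = 2.300000
Periods per year m = 2; per-period yield y/m = 0.044500
Number of cashflows N = 20
Cashflows (t years, CF_t, discount factor 1/(1+y/m)^(m*t), PV):
  t = 0.5000: CF_t = 2.300000, DF = 0.957396, PV = 2.202011
  t = 1.0000: CF_t = 2.300000, DF = 0.916607, PV = 2.108196
  t = 1.5000: CF_t = 2.300000, DF = 0.877556, PV = 2.018378
  t = 2.0000: CF_t = 2.300000, DF = 0.840168, PV = 1.932387
  t = 2.5000: CF_t = 2.300000, DF = 0.804374, PV = 1.850059
  t = 3.0000: CF_t = 2.300000, DF = 0.770104, PV = 1.771239
  t = 3.5000: CF_t = 2.300000, DF = 0.737294, PV = 1.695777
  t = 4.0000: CF_t = 2.300000, DF = 0.705883, PV = 1.623530
  t = 4.5000: CF_t = 2.300000, DF = 0.675809, PV = 1.554361
  t = 5.0000: CF_t = 2.300000, DF = 0.647017, PV = 1.488139
  t = 5.5000: CF_t = 2.300000, DF = 0.619451, PV = 1.424738
  t = 6.0000: CF_t = 2.300000, DF = 0.593060, PV = 1.364038
  t = 6.5000: CF_t = 2.300000, DF = 0.567793, PV = 1.305924
  t = 7.0000: CF_t = 2.300000, DF = 0.543603, PV = 1.250287
  t = 7.5000: CF_t = 2.300000, DF = 0.520443, PV = 1.197019
  t = 8.0000: CF_t = 2.300000, DF = 0.498270, PV = 1.146021
  t = 8.5000: CF_t = 2.300000, DF = 0.477042, PV = 1.097196
  t = 9.0000: CF_t = 2.300000, DF = 0.456718, PV = 1.050451
  t = 9.5000: CF_t = 2.300000, DF = 0.437260, PV = 1.005698
  t = 10.0000: CF_t = 102.300000, DF = 0.418631, PV = 42.825925
Price P = sum_t PV_t = 71.911373


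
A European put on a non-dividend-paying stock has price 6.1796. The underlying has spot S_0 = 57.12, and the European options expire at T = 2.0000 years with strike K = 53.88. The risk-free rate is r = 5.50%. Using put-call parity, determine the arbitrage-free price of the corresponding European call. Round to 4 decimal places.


Answer: Call price = 15.0321

Derivation:
Put-call parity: C - P = S_0 * exp(-qT) - K * exp(-rT).
S_0 * exp(-qT) = 57.1200 * 1.00000000 = 57.12000000
K * exp(-rT) = 53.8800 * 0.89583414 = 48.26754321
C = P + S*exp(-qT) - K*exp(-rT)
C = 6.1796 + 57.12000000 - 48.26754321 = 15.0321


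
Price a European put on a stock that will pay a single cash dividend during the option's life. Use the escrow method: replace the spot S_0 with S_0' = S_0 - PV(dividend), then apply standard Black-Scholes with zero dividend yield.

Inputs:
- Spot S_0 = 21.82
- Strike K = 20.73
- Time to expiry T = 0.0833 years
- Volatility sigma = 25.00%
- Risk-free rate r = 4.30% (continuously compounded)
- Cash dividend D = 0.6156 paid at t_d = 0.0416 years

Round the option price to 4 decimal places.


Answer: Price = 0.3670

Derivation:
PV(D) = D * exp(-r * t_d) = 0.6156 * 0.99821280 = 0.61449980
S_0' = S_0 - PV(D) = 21.8200 - 0.61449980 = 21.20550020
d1 = (ln(S_0'/K) + (r + sigma^2/2)*T) / (sigma*sqrt(T)) = 0.40002703
d2 = d1 - sigma*sqrt(T) = 0.32787269
exp(-rT) = 0.99642451
N(-d1) = 0.34456830; N(-d2) = 0.37150396
P = K * exp(-rT) * N(-d2) - S_0' * N(-d1) = 20.7300 * 0.99642451 * 0.37150396 - 21.20550020 * 0.34456830 = 0.3670


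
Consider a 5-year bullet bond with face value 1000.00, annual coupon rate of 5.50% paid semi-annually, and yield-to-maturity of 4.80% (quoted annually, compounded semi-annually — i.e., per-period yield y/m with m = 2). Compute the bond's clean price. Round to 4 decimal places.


Answer: Price = 1030.7911

Derivation:
Coupon per period c = face * coupon_rate / m = 27.500000
Periods per year m = 2; per-period yield y/m = 0.024000
Number of cashflows N = 10
Cashflows (t years, CF_t, discount factor 1/(1+y/m)^(m*t), PV):
  t = 0.5000: CF_t = 27.500000, DF = 0.976562, PV = 26.855469
  t = 1.0000: CF_t = 27.500000, DF = 0.953674, PV = 26.226044
  t = 1.5000: CF_t = 27.500000, DF = 0.931323, PV = 25.611371
  t = 2.0000: CF_t = 27.500000, DF = 0.909495, PV = 25.011104
  t = 2.5000: CF_t = 27.500000, DF = 0.888178, PV = 24.424907
  t = 3.0000: CF_t = 27.500000, DF = 0.867362, PV = 23.852448
  t = 3.5000: CF_t = 27.500000, DF = 0.847033, PV = 23.293406
  t = 4.0000: CF_t = 27.500000, DF = 0.827181, PV = 22.747467
  t = 4.5000: CF_t = 27.500000, DF = 0.807794, PV = 22.214323
  t = 5.0000: CF_t = 1027.500000, DF = 0.788861, PV = 810.554580
Price P = sum_t PV_t = 1030.791118


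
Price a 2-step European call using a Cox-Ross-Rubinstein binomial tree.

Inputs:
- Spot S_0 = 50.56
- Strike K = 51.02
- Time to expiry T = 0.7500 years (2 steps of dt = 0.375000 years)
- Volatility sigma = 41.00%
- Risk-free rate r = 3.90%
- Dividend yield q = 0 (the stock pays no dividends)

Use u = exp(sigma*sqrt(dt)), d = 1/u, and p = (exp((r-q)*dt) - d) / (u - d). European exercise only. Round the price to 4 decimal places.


Answer: Price = V(0,0) = 6.8755

Derivation:
dt = T/N = 0.375000
u = exp(sigma*sqrt(dt)) = 1.285404; d = 1/u = 0.777966
p = (exp((r-q)*dt) - d) / (u - d) = 0.466593
Discount per step: exp(-r*dt) = 0.985481
Stock lattice S(k, i) with i counting down-moves:
  k=0: S(0,0) = 50.5600
  k=1: S(1,0) = 64.9900; S(1,1) = 39.3340
  k=2: S(2,0) = 83.5384; S(2,1) = 50.5600; S(2,2) = 30.6005
Terminal payoffs V(N, i) = max(S_T - K, 0):
  V(2,0) = 32.518378; V(2,1) = 0.000000; V(2,2) = 0.000000
Backward induction: V(k, i) = exp(-r*dt) * [p * V(k+1, i) + (1-p) * V(k+1, i+1)].
  V(1,0) = exp(-r*dt) * [p*32.518378 + (1-p)*0.000000] = 14.952545
  V(1,1) = exp(-r*dt) * [p*0.000000 + (1-p)*0.000000] = 0.000000
  V(0,0) = exp(-r*dt) * [p*14.952545 + (1-p)*0.000000] = 6.875454


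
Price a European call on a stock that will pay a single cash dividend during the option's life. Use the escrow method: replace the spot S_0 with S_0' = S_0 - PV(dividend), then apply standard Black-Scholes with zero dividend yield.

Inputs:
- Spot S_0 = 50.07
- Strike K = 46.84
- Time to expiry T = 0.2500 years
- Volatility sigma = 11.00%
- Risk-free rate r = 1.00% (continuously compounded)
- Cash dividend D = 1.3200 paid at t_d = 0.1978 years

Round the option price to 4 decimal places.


Answer: Price = 2.3603

Derivation:
PV(D) = D * exp(-r * t_d) = 1.3200 * 0.99802395 = 1.31739162
S_0' = S_0 - PV(D) = 50.0700 - 1.31739162 = 48.75260838
d1 = (ln(S_0'/K) + (r + sigma^2/2)*T) / (sigma*sqrt(T)) = 0.80061205
d2 = d1 - sigma*sqrt(T) = 0.74561205
exp(-rT) = 0.99750312
N(d1) = 0.78832186; N(d2) = 0.77204910
C = S_0' * N(d1) - K * exp(-rT) * N(d2) = 48.75260838 * 0.78832186 - 46.8400 * 0.99750312 * 0.77204910 = 2.3603


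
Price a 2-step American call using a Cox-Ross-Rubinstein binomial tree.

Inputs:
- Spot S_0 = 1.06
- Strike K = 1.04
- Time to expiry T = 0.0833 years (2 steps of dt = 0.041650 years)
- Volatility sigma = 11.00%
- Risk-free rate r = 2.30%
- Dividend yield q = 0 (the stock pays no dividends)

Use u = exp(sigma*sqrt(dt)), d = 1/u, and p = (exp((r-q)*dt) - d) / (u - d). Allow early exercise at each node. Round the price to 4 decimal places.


Answer: Price = V(0,0) = 0.0282

Derivation:
dt = T/N = 0.041650
u = exp(sigma*sqrt(dt)) = 1.022703; d = 1/u = 0.977801
p = (exp((r-q)*dt) - d) / (u - d) = 0.515732
Discount per step: exp(-r*dt) = 0.999043
Stock lattice S(k, i) with i counting down-moves:
  k=0: S(0,0) = 1.0600
  k=1: S(1,0) = 1.0841; S(1,1) = 1.0365
  k=2: S(2,0) = 1.1087; S(2,1) = 1.0600; S(2,2) = 1.0135
Terminal payoffs V(N, i) = max(S_T - K, 0):
  V(2,0) = 0.068677; V(2,1) = 0.020000; V(2,2) = 0.000000
Backward induction: V(k, i) = exp(-r*dt) * [p * V(k+1, i) + (1-p) * V(k+1, i+1)]; then take max(V_cont, immediate exercise) for American.
  V(1,0) = exp(-r*dt) * [p*0.068677 + (1-p)*0.020000] = 0.045061; exercise = 0.044065; V(1,0) = max -> 0.045061
  V(1,1) = exp(-r*dt) * [p*0.020000 + (1-p)*0.000000] = 0.010305; exercise = 0.000000; V(1,1) = max -> 0.010305
  V(0,0) = exp(-r*dt) * [p*0.045061 + (1-p)*0.010305] = 0.028203; exercise = 0.020000; V(0,0) = max -> 0.028203


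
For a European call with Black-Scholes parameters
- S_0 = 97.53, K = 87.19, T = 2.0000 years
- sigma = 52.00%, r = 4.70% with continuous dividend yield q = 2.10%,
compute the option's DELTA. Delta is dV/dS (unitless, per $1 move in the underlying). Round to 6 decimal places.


d1 = 0.5908018273; d2 = -0.1445892252
phi(d1) = 0.3350545473; exp(-qT) = 0.9588697806; exp(-rT) = 0.9102827622
N(d1) = 0.7226733947
Delta = exp(-qT) * N(d1) = 0.9588697806 * 0.7226733947 = 0.692950

Answer: Delta = 0.692950


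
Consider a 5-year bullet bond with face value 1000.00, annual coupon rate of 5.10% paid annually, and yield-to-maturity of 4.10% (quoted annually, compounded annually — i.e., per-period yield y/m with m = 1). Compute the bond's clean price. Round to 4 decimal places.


Coupon per period c = face * coupon_rate / m = 51.000000
Periods per year m = 1; per-period yield y/m = 0.041000
Number of cashflows N = 5
Cashflows (t years, CF_t, discount factor 1/(1+y/m)^(m*t), PV):
  t = 1.0000: CF_t = 51.000000, DF = 0.960615, PV = 48.991354
  t = 2.0000: CF_t = 51.000000, DF = 0.922781, PV = 47.061820
  t = 3.0000: CF_t = 51.000000, DF = 0.886437, PV = 45.208280
  t = 4.0000: CF_t = 51.000000, DF = 0.851524, PV = 43.427743
  t = 5.0000: CF_t = 1051.000000, DF = 0.817987, PV = 859.704240
Price P = sum_t PV_t = 1044.393437

Answer: Price = 1044.3934


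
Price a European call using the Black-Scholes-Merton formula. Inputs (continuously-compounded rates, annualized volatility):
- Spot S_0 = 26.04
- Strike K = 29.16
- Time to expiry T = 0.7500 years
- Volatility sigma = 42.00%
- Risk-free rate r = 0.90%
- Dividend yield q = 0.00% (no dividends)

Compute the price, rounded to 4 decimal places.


d1 = (ln(S/K) + (r - q + 0.5*sigma^2) * T) / (sigma * sqrt(T)) = -0.11069754
d2 = d1 - sigma * sqrt(T) = -0.47442821
exp(-rT) = 0.99327273; exp(-qT) = 1.00000000
C = S_0 * exp(-qT) * N(d1) - K * exp(-rT) * N(d2)
N(d1) = 0.45592810; N(d2) = 0.31759729
C = 26.0400 * 1.00000000 * 0.45592810 - 29.1600 * 0.99327273 * 0.31759729 = 2.6735

Answer: Price = 2.6735


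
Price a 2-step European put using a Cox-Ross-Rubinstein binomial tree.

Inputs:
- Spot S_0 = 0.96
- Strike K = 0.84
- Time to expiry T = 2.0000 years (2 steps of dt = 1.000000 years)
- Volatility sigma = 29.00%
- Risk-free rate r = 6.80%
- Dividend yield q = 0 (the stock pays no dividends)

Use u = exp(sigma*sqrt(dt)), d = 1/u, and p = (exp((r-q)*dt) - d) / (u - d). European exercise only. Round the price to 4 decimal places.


dt = T/N = 1.000000
u = exp(sigma*sqrt(dt)) = 1.336427; d = 1/u = 0.748264
p = (exp((r-q)*dt) - d) / (u - d) = 0.547639
Discount per step: exp(-r*dt) = 0.934260
Stock lattice S(k, i) with i counting down-moves:
  k=0: S(0,0) = 0.9600
  k=1: S(1,0) = 1.2830; S(1,1) = 0.7183
  k=2: S(2,0) = 1.7146; S(2,1) = 0.9600; S(2,2) = 0.5375
Terminal payoffs V(N, i) = max(K - S_T, 0):
  V(2,0) = 0.000000; V(2,1) = 0.000000; V(2,2) = 0.302498
Backward induction: V(k, i) = exp(-r*dt) * [p * V(k+1, i) + (1-p) * V(k+1, i+1)].
  V(1,0) = exp(-r*dt) * [p*0.000000 + (1-p)*0.000000] = 0.000000
  V(1,1) = exp(-r*dt) * [p*0.000000 + (1-p)*0.302498] = 0.127842
  V(0,0) = exp(-r*dt) * [p*0.000000 + (1-p)*0.127842] = 0.054029

Answer: Price = V(0,0) = 0.0540


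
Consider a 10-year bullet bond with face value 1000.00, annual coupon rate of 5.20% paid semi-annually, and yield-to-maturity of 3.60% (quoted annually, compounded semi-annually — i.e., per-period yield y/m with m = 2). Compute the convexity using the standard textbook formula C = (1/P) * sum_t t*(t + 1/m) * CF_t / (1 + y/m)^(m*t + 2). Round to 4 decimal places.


Answer: Convexity = 75.5896

Derivation:
Coupon per period c = face * coupon_rate / m = 26.000000
Periods per year m = 2; per-period yield y/m = 0.018000
Number of cashflows N = 20
Cashflows (t years, CF_t, discount factor 1/(1+y/m)^(m*t), PV):
  t = 0.5000: CF_t = 26.000000, DF = 0.982318, PV = 25.540275
  t = 1.0000: CF_t = 26.000000, DF = 0.964949, PV = 25.088679
  t = 1.5000: CF_t = 26.000000, DF = 0.947887, PV = 24.645068
  t = 2.0000: CF_t = 26.000000, DF = 0.931127, PV = 24.209300
  t = 2.5000: CF_t = 26.000000, DF = 0.914663, PV = 23.781238
  t = 3.0000: CF_t = 26.000000, DF = 0.898490, PV = 23.360745
  t = 3.5000: CF_t = 26.000000, DF = 0.882603, PV = 22.947686
  t = 4.0000: CF_t = 26.000000, DF = 0.866997, PV = 22.541931
  t = 4.5000: CF_t = 26.000000, DF = 0.851667, PV = 22.143351
  t = 5.0000: CF_t = 26.000000, DF = 0.836608, PV = 21.751818
  t = 5.5000: CF_t = 26.000000, DF = 0.821816, PV = 21.367209
  t = 6.0000: CF_t = 26.000000, DF = 0.807285, PV = 20.989399
  t = 6.5000: CF_t = 26.000000, DF = 0.793010, PV = 20.618271
  t = 7.0000: CF_t = 26.000000, DF = 0.778989, PV = 20.253704
  t = 7.5000: CF_t = 26.000000, DF = 0.765215, PV = 19.895583
  t = 8.0000: CF_t = 26.000000, DF = 0.751684, PV = 19.543795
  t = 8.5000: CF_t = 26.000000, DF = 0.738393, PV = 19.198227
  t = 9.0000: CF_t = 26.000000, DF = 0.725337, PV = 18.858769
  t = 9.5000: CF_t = 26.000000, DF = 0.712512, PV = 18.525313
  t = 10.0000: CF_t = 1026.000000, DF = 0.699914, PV = 718.111366
Price P = sum_t PV_t = 1133.371728
Convexity numerator sum_t t*(t + 1/m) * CF_t / (1+y/m)^(m*t + 2):
  t = 0.5000: term = 12.322534
  t = 1.0000: term = 36.313950
  t = 1.5000: term = 71.343714
  t = 2.0000: term = 116.803723
  t = 2.5000: term = 172.107646
  t = 3.0000: term = 236.690280
  t = 3.5000: term = 310.006915
  t = 4.0000: term = 391.532730
  t = 4.5000: term = 480.762194
  t = 5.0000: term = 577.208484
  t = 5.5000: term = 680.402928
  t = 6.0000: term = 789.894451
  t = 6.5000: term = 905.249044
  t = 7.0000: term = 1026.049241
  t = 7.5000: term = 1151.893619
  t = 8.0000: term = 1282.396301
  t = 8.5000: term = 1417.186482
  t = 9.0000: term = 1555.907960
  t = 9.5000: term = 1698.218686
  t = 10.0000: term = 72758.802703
Convexity = (1/P) * sum = 85671.093584 / 1133.371728 = 75.589581


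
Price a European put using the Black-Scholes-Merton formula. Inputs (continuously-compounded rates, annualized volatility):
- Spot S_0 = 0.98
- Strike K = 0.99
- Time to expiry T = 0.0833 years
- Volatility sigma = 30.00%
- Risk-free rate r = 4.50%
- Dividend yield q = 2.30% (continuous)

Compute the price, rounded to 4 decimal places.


d1 = (ln(S/K) + (r - q + 0.5*sigma^2) * T) / (sigma * sqrt(T)) = -0.05279506
d2 = d1 - sigma * sqrt(T) = -0.13938027
exp(-rT) = 0.99625852; exp(-qT) = 0.99808593
P = K * exp(-rT) * N(-d2) - S_0 * exp(-qT) * N(-d1)
N(-d1) = 0.52105240; N(-d2) = 0.55542517
P = 0.9900 * 0.99625852 * 0.55542517 - 0.9800 * 0.99808593 * 0.52105240 = 0.0382

Answer: Price = 0.0382


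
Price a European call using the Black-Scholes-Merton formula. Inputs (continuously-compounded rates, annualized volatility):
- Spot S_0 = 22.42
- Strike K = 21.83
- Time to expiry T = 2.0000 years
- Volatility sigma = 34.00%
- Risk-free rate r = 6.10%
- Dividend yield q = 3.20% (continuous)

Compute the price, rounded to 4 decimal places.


Answer: Price = 4.7451

Derivation:
d1 = (ln(S/K) + (r - q + 0.5*sigma^2) * T) / (sigma * sqrt(T)) = 0.41650305
d2 = d1 - sigma * sqrt(T) = -0.06432957
exp(-rT) = 0.88514837; exp(-qT) = 0.93800500
C = S_0 * exp(-qT) * N(d1) - K * exp(-rT) * N(d2)
N(d1) = 0.66147903; N(d2) = 0.47435391
C = 22.4200 * 0.93800500 * 0.66147903 - 21.8300 * 0.88514837 * 0.47435391 = 4.7451


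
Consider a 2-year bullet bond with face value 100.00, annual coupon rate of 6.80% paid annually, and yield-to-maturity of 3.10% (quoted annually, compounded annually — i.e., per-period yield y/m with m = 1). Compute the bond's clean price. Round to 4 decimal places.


Answer: Price = 107.0696

Derivation:
Coupon per period c = face * coupon_rate / m = 6.800000
Periods per year m = 1; per-period yield y/m = 0.031000
Number of cashflows N = 2
Cashflows (t years, CF_t, discount factor 1/(1+y/m)^(m*t), PV):
  t = 1.0000: CF_t = 6.800000, DF = 0.969932, PV = 6.595538
  t = 2.0000: CF_t = 106.800000, DF = 0.940768, PV = 100.474053
Price P = sum_t PV_t = 107.069591


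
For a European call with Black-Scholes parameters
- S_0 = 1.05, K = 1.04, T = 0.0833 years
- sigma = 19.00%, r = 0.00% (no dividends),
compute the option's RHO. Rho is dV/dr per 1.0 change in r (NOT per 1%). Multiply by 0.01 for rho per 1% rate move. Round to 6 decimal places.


d1 = 0.2019248767; d2 = 0.1470875719
phi(d1) = 0.3908914570; exp(-qT) = 1.0000000000; exp(-rT) = 1.0000000000
N(d2) = 0.5584685503
Rho = K*T*exp(-rT)*N(d2) = 1.0400 * 0.0833 * 1.0000000000 * 0.5584685503 = 0.048381

Answer: Rho = 0.048381


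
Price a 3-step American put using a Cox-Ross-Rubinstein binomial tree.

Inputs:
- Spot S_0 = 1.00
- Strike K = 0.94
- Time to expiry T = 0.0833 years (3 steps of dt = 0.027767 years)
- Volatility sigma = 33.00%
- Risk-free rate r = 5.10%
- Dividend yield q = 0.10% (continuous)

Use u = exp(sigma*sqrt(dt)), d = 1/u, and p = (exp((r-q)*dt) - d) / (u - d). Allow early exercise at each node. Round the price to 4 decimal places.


Answer: Price = V(0,0) = 0.0115

Derivation:
dt = T/N = 0.027767
u = exp(sigma*sqrt(dt)) = 1.056529; d = 1/u = 0.946496
p = (exp((r-q)*dt) - d) / (u - d) = 0.498882
Discount per step: exp(-r*dt) = 0.998585
Stock lattice S(k, i) with i counting down-moves:
  k=0: S(0,0) = 1.0000
  k=1: S(1,0) = 1.0565; S(1,1) = 0.9465
  k=2: S(2,0) = 1.1163; S(2,1) = 1.0000; S(2,2) = 0.8959
  k=3: S(3,0) = 1.1794; S(3,1) = 1.0565; S(3,2) = 0.9465; S(3,3) = 0.8479
Terminal payoffs V(N, i) = max(K - S_T, 0):
  V(3,0) = 0.000000; V(3,1) = 0.000000; V(3,2) = 0.000000; V(3,3) = 0.092078
Backward induction: V(k, i) = exp(-r*dt) * [p * V(k+1, i) + (1-p) * V(k+1, i+1)]; then take max(V_cont, immediate exercise) for American.
  V(2,0) = exp(-r*dt) * [p*0.000000 + (1-p)*0.000000] = 0.000000; exercise = 0.000000; V(2,0) = max -> 0.000000
  V(2,1) = exp(-r*dt) * [p*0.000000 + (1-p)*0.000000] = 0.000000; exercise = 0.000000; V(2,1) = max -> 0.000000
  V(2,2) = exp(-r*dt) * [p*0.000000 + (1-p)*0.092078] = 0.046077; exercise = 0.044146; V(2,2) = max -> 0.046077
  V(1,0) = exp(-r*dt) * [p*0.000000 + (1-p)*0.000000] = 0.000000; exercise = 0.000000; V(1,0) = max -> 0.000000
  V(1,1) = exp(-r*dt) * [p*0.000000 + (1-p)*0.046077] = 0.023057; exercise = 0.000000; V(1,1) = max -> 0.023057
  V(0,0) = exp(-r*dt) * [p*0.000000 + (1-p)*0.023057] = 0.011538; exercise = 0.000000; V(0,0) = max -> 0.011538


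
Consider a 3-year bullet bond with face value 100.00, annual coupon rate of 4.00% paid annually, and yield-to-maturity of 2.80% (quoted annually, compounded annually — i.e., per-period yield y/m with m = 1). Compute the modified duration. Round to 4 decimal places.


Answer: Modified duration = 2.8095

Derivation:
Coupon per period c = face * coupon_rate / m = 4.000000
Periods per year m = 1; per-period yield y/m = 0.028000
Number of cashflows N = 3
Cashflows (t years, CF_t, discount factor 1/(1+y/m)^(m*t), PV):
  t = 1.0000: CF_t = 4.000000, DF = 0.972763, PV = 3.891051
  t = 2.0000: CF_t = 4.000000, DF = 0.946267, PV = 3.785069
  t = 3.0000: CF_t = 104.000000, DF = 0.920493, PV = 95.731309
Price P = sum_t PV_t = 103.407428
First compute Macaulay numerator sum_t t * PV_t:
  t * PV_t at t = 1.0000: 3.891051
  t * PV_t at t = 2.0000: 7.570137
  t * PV_t at t = 3.0000: 287.193926
Macaulay duration D = 298.655114 / 103.407428 = 2.888140
Modified duration = D / (1 + y/m) = 2.888140 / (1 + 0.028000) = 2.809475


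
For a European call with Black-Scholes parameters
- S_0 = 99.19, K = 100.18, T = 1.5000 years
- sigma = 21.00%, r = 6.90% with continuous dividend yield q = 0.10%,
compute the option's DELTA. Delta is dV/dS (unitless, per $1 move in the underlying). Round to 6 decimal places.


d1 = 0.4865683332; d2 = 0.2293719102
phi(d1) = 0.3544057256; exp(-qT) = 0.9985011244; exp(-rT) = 0.9016760227
N(d1) = 0.6867178654
Delta = exp(-qT) * N(d1) = 0.9985011244 * 0.6867178654 = 0.685689

Answer: Delta = 0.685689


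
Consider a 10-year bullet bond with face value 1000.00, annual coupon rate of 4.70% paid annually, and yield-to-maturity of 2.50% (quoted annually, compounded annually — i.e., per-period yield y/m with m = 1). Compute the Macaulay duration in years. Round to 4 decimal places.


Coupon per period c = face * coupon_rate / m = 47.000000
Periods per year m = 1; per-period yield y/m = 0.025000
Number of cashflows N = 10
Cashflows (t years, CF_t, discount factor 1/(1+y/m)^(m*t), PV):
  t = 1.0000: CF_t = 47.000000, DF = 0.975610, PV = 45.853659
  t = 2.0000: CF_t = 47.000000, DF = 0.951814, PV = 44.735277
  t = 3.0000: CF_t = 47.000000, DF = 0.928599, PV = 43.644172
  t = 4.0000: CF_t = 47.000000, DF = 0.905951, PV = 42.579680
  t = 5.0000: CF_t = 47.000000, DF = 0.883854, PV = 41.541152
  t = 6.0000: CF_t = 47.000000, DF = 0.862297, PV = 40.527953
  t = 7.0000: CF_t = 47.000000, DF = 0.841265, PV = 39.539466
  t = 8.0000: CF_t = 47.000000, DF = 0.820747, PV = 38.575089
  t = 9.0000: CF_t = 47.000000, DF = 0.800728, PV = 37.634233
  t = 10.0000: CF_t = 1047.000000, DF = 0.781198, PV = 817.914727
Price P = sum_t PV_t = 1192.545406
Macaulay numerator sum_t t * PV_t:
  t * PV_t at t = 1.0000: 45.853659
  t * PV_t at t = 2.0000: 89.470553
  t * PV_t at t = 3.0000: 130.932517
  t * PV_t at t = 4.0000: 170.318721
  t * PV_t at t = 5.0000: 207.705758
  t * PV_t at t = 6.0000: 243.167716
  t * PV_t at t = 7.0000: 276.776262
  t * PV_t at t = 8.0000: 308.600711
  t * PV_t at t = 9.0000: 338.708097
  t * PV_t at t = 10.0000: 8179.147266
Macaulay duration D = (sum_t t * PV_t) / P = 9990.681260 / 1192.545406 = 8.377611

Answer: Macaulay duration = 8.3776 years


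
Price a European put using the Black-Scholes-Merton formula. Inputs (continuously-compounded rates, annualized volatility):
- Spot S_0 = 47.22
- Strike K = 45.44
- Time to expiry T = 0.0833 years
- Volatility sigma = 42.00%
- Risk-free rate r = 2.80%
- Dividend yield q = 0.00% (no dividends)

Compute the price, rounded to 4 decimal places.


d1 = (ln(S/K) + (r - q + 0.5*sigma^2) * T) / (sigma * sqrt(T)) = 0.39683627
d2 = d1 - sigma * sqrt(T) = 0.27561697
exp(-rT) = 0.99767032; exp(-qT) = 1.00000000
P = K * exp(-rT) * N(-d2) - S_0 * exp(-qT) * N(-d1)
N(-d1) = 0.34574410; N(-d2) = 0.39142114
P = 45.4400 * 0.99767032 * 0.39142114 - 47.2200 * 1.00000000 * 0.34574410 = 1.4187

Answer: Price = 1.4187


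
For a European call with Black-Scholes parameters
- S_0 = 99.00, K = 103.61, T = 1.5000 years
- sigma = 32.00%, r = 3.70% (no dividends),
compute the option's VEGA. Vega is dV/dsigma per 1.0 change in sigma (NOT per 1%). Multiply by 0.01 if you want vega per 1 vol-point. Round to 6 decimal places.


d1 = 0.2214389755; d2 = -0.1704793833
phi(d1) = 0.3892801000; exp(-qT) = 1.0000000000; exp(-rT) = 0.9460120237
Vega = S * exp(-qT) * phi(d1) * sqrt(T) = 99.0000 * 1.0000000000 * 0.3892801000 * 1.2247448714 = 47.200112

Answer: Vega = 47.200112


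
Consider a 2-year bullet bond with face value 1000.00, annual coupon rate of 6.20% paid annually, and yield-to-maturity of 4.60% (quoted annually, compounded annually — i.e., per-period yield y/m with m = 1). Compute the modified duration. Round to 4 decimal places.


Answer: Modified duration = 1.8570

Derivation:
Coupon per period c = face * coupon_rate / m = 62.000000
Periods per year m = 1; per-period yield y/m = 0.046000
Number of cashflows N = 2
Cashflows (t years, CF_t, discount factor 1/(1+y/m)^(m*t), PV):
  t = 1.0000: CF_t = 62.000000, DF = 0.956023, PV = 59.273423
  t = 2.0000: CF_t = 1062.000000, DF = 0.913980, PV = 970.646622
Price P = sum_t PV_t = 1029.920045
First compute Macaulay numerator sum_t t * PV_t:
  t * PV_t at t = 1.0000: 59.273423
  t * PV_t at t = 2.0000: 1941.293245
Macaulay duration D = 2000.566668 / 1029.920045 = 1.942449
Modified duration = D / (1 + y/m) = 1.942449 / (1 + 0.046000) = 1.857025


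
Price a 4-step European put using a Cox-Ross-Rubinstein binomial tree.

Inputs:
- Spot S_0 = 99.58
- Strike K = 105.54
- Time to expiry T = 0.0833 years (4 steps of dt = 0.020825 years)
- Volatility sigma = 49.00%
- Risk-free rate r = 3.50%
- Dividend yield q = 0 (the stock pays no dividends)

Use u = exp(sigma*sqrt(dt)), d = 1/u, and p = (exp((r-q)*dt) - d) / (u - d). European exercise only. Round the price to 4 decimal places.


Answer: Price = V(0,0) = 9.3209

Derivation:
dt = T/N = 0.020825
u = exp(sigma*sqrt(dt)) = 1.073271; d = 1/u = 0.931731
p = (exp((r-q)*dt) - d) / (u - d) = 0.487481
Discount per step: exp(-r*dt) = 0.999271
Stock lattice S(k, i) with i counting down-moves:
  k=0: S(0,0) = 99.5800
  k=1: S(1,0) = 106.8764; S(1,1) = 92.7818
  k=2: S(2,0) = 114.7073; S(2,1) = 99.5800; S(2,2) = 86.4476
  k=3: S(3,0) = 123.1121; S(3,1) = 106.8764; S(3,2) = 92.7818; S(3,3) = 80.5459
  k=4: S(4,0) = 132.1327; S(4,1) = 114.7073; S(4,2) = 99.5800; S(4,3) = 86.4476; S(4,4) = 75.0471
Terminal payoffs V(N, i) = max(K - S_T, 0):
  V(4,0) = 0.000000; V(4,1) = 0.000000; V(4,2) = 5.960000; V(4,3) = 19.092368; V(4,4) = 30.492872
Backward induction: V(k, i) = exp(-r*dt) * [p * V(k+1, i) + (1-p) * V(k+1, i+1)].
  V(3,0) = exp(-r*dt) * [p*0.000000 + (1-p)*0.000000] = 0.000000
  V(3,1) = exp(-r*dt) * [p*0.000000 + (1-p)*5.960000] = 3.052388
  V(3,2) = exp(-r*dt) * [p*5.960000 + (1-p)*19.092368] = 12.681342
  V(3,3) = exp(-r*dt) * [p*19.092368 + (1-p)*30.492872] = 24.917174
  V(2,0) = exp(-r*dt) * [p*0.000000 + (1-p)*3.052388] = 1.563267
  V(2,1) = exp(-r*dt) * [p*3.052388 + (1-p)*12.681342] = 7.981590
  V(2,2) = exp(-r*dt) * [p*12.681342 + (1-p)*24.917174] = 18.938629
  V(1,0) = exp(-r*dt) * [p*1.563267 + (1-p)*7.981590] = 4.849243
  V(1,1) = exp(-r*dt) * [p*7.981590 + (1-p)*18.938629] = 13.587373
  V(0,0) = exp(-r*dt) * [p*4.849243 + (1-p)*13.587373] = 9.320905


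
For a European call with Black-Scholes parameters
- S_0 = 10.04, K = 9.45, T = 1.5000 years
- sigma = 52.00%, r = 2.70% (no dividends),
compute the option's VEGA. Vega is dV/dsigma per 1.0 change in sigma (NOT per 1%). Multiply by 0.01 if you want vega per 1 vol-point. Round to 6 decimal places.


d1 = 0.4771203624; d2 = -0.1597469708
phi(d1) = 0.3560228185; exp(-qT) = 1.0000000000; exp(-rT) = 0.9603091645
Vega = S * exp(-qT) * phi(d1) * sqrt(T) = 10.0400 * 1.0000000000 * 0.3560228185 * 1.2247448714 = 4.377813

Answer: Vega = 4.377813


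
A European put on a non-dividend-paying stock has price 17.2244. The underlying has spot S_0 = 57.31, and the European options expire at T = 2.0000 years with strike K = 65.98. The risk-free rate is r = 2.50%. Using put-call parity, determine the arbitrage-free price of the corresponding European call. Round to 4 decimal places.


Answer: Call price = 11.7723

Derivation:
Put-call parity: C - P = S_0 * exp(-qT) - K * exp(-rT).
S_0 * exp(-qT) = 57.3100 * 1.00000000 = 57.31000000
K * exp(-rT) = 65.9800 * 0.95122942 = 62.76211743
C = P + S*exp(-qT) - K*exp(-rT)
C = 17.2244 + 57.31000000 - 62.76211743 = 11.7723


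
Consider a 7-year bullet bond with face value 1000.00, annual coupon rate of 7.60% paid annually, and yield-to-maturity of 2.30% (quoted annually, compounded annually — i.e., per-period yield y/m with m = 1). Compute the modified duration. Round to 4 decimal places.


Coupon per period c = face * coupon_rate / m = 76.000000
Periods per year m = 1; per-period yield y/m = 0.023000
Number of cashflows N = 7
Cashflows (t years, CF_t, discount factor 1/(1+y/m)^(m*t), PV):
  t = 1.0000: CF_t = 76.000000, DF = 0.977517, PV = 74.291300
  t = 2.0000: CF_t = 76.000000, DF = 0.955540, PV = 72.621017
  t = 3.0000: CF_t = 76.000000, DF = 0.934056, PV = 70.988286
  t = 4.0000: CF_t = 76.000000, DF = 0.913056, PV = 69.392264
  t = 5.0000: CF_t = 76.000000, DF = 0.892528, PV = 67.832125
  t = 6.0000: CF_t = 76.000000, DF = 0.872461, PV = 66.307063
  t = 7.0000: CF_t = 1076.000000, DF = 0.852846, PV = 917.662184
Price P = sum_t PV_t = 1339.094239
First compute Macaulay numerator sum_t t * PV_t:
  t * PV_t at t = 1.0000: 74.291300
  t * PV_t at t = 2.0000: 145.242033
  t * PV_t at t = 3.0000: 212.964858
  t * PV_t at t = 4.0000: 277.569056
  t * PV_t at t = 5.0000: 339.160626
  t * PV_t at t = 6.0000: 397.842376
  t * PV_t at t = 7.0000: 6423.635290
Macaulay duration D = 7870.705541 / 1339.094239 = 5.877634
Modified duration = D / (1 + y/m) = 5.877634 / (1 + 0.023000) = 5.745488

Answer: Modified duration = 5.7455


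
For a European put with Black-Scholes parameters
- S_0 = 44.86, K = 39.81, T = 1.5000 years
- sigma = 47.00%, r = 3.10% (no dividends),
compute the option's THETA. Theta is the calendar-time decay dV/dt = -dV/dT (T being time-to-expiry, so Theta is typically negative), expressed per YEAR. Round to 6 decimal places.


Answer: Theta = -2.320094

Derivation:
d1 = 0.5760702891; d2 = 0.0004401995
phi(d1) = 0.3379467223; exp(-qT) = 1.0000000000; exp(-rT) = 0.9545645606
Theta = -S*exp(-qT)*phi(d1)*sigma/(2*sqrt(T)) + r*K*exp(-rT)*N(-d2) - q*S*exp(-qT)*N(-d1)
N(-d1) = 0.2822838364; N(-d2) = 0.4998243858; sqrt(T) = 1.2247448714
Term 1 = -44.8600 * 1.0000000000 * 0.3379467223 * 0.4700 / (2 * 1.2247448714) = -2.9089063562
Term 2 = 0.0310 * 39.8100 * 0.9545645606 * 0.4998243858 = 0.5888119548
Term 3 = 0 (no dividend yield, q = 0)
Theta = -2.9089063562 + (0.5888119548) + (0.0000000000) = -2.320094


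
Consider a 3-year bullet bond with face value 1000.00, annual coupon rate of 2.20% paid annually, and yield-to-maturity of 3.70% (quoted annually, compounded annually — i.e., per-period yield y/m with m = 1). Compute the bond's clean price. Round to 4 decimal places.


Coupon per period c = face * coupon_rate / m = 22.000000
Periods per year m = 1; per-period yield y/m = 0.037000
Number of cashflows N = 3
Cashflows (t years, CF_t, discount factor 1/(1+y/m)^(m*t), PV):
  t = 1.0000: CF_t = 22.000000, DF = 0.964320, PV = 21.215043
  t = 2.0000: CF_t = 22.000000, DF = 0.929913, PV = 20.458094
  t = 3.0000: CF_t = 1022.000000, DF = 0.896734, PV = 916.462347
Price P = sum_t PV_t = 958.135484

Answer: Price = 958.1355


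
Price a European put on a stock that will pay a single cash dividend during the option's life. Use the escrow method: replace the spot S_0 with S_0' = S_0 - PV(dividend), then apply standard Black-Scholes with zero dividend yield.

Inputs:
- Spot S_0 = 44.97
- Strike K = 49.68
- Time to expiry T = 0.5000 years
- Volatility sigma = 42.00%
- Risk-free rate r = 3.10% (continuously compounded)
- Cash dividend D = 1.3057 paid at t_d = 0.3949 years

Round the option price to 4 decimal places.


PV(D) = D * exp(-r * t_d) = 1.3057 * 0.98783273 = 1.28981319
S_0' = S_0 - PV(D) = 44.9700 - 1.28981319 = 43.68018681
d1 = (ln(S_0'/K) + (r + sigma^2/2)*T) / (sigma*sqrt(T)) = -0.23269817
d2 = d1 - sigma*sqrt(T) = -0.52968301
exp(-rT) = 0.98461951
N(-d1) = 0.59200210; N(-d2) = 0.70183414
P = K * exp(-rT) * N(-d2) - S_0' * N(-d1) = 49.6800 * 0.98461951 * 0.70183414 - 43.68018681 * 0.59200210 = 8.4721

Answer: Price = 8.4721


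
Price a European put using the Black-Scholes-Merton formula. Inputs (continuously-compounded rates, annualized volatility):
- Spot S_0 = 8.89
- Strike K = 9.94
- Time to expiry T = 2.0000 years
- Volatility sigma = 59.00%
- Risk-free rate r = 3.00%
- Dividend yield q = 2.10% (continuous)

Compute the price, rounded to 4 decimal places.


d1 = (ln(S/K) + (r - q + 0.5*sigma^2) * T) / (sigma * sqrt(T)) = 0.30496680
d2 = d1 - sigma * sqrt(T) = -0.52941920
exp(-rT) = 0.94176453; exp(-qT) = 0.95886978
P = K * exp(-rT) * N(-d2) - S_0 * exp(-qT) * N(-d1)
N(-d1) = 0.38019572; N(-d2) = 0.70174266
P = 9.9400 * 0.94176453 * 0.70174266 - 8.8900 * 0.95886978 * 0.38019572 = 3.3282

Answer: Price = 3.3282


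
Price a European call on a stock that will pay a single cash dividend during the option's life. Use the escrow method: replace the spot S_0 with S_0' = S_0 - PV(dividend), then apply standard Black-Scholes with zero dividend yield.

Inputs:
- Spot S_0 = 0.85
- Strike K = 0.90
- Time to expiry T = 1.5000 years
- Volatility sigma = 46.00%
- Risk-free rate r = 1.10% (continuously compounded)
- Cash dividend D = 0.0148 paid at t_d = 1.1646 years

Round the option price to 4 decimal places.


Answer: Price = 0.1669

Derivation:
PV(D) = D * exp(-r * t_d) = 0.0148 * 0.98727111 = 0.01461161
S_0' = S_0 - PV(D) = 0.8500 - 0.01461161 = 0.83538839
d1 = (ln(S_0'/K) + (r + sigma^2/2)*T) / (sigma*sqrt(T)) = 0.17874528
d2 = d1 - sigma*sqrt(T) = -0.38463736
exp(-rT) = 0.98363538
N(d1) = 0.57093114; N(d2) = 0.35025306
C = S_0' * N(d1) - K * exp(-rT) * N(d2) = 0.83538839 * 0.57093114 - 0.9000 * 0.98363538 * 0.35025306 = 0.1669


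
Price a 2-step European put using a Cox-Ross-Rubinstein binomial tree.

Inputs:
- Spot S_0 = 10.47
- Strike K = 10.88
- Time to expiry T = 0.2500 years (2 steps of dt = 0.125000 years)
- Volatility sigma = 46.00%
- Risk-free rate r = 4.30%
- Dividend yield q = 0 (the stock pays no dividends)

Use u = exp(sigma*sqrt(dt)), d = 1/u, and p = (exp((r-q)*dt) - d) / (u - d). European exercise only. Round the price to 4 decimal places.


Answer: Price = V(0,0) = 1.1037

Derivation:
dt = T/N = 0.125000
u = exp(sigma*sqrt(dt)) = 1.176607; d = 1/u = 0.849902
p = (exp((r-q)*dt) - d) / (u - d) = 0.475927
Discount per step: exp(-r*dt) = 0.994639
Stock lattice S(k, i) with i counting down-moves:
  k=0: S(0,0) = 10.4700
  k=1: S(1,0) = 12.3191; S(1,1) = 8.8985
  k=2: S(2,0) = 14.4947; S(2,1) = 10.4700; S(2,2) = 7.5628
Terminal payoffs V(N, i) = max(K - S_T, 0):
  V(2,0) = 0.000000; V(2,1) = 0.410000; V(2,2) = 3.317174
Backward induction: V(k, i) = exp(-r*dt) * [p * V(k+1, i) + (1-p) * V(k+1, i+1)].
  V(1,0) = exp(-r*dt) * [p*0.000000 + (1-p)*0.410000] = 0.213718
  V(1,1) = exp(-r*dt) * [p*0.410000 + (1-p)*3.317174] = 1.923206
  V(0,0) = exp(-r*dt) * [p*0.213718 + (1-p)*1.923206] = 1.103666


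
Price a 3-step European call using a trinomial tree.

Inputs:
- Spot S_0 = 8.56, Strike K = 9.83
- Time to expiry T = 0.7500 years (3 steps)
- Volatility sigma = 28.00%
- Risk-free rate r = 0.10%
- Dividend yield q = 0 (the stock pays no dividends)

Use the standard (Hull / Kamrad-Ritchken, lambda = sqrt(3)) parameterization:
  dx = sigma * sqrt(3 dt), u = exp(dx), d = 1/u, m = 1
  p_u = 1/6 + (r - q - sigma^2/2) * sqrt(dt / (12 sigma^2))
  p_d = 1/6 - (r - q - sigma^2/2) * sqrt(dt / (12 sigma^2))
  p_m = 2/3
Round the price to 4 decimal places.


dt = T/N = 0.250000; dx = sigma*sqrt(3*dt) = 0.242487
u = exp(dx) = 1.274415; d = 1/u = 0.784674
p_u = 0.146975, p_m = 0.666667, p_d = 0.186358
Discount per step: exp(-r*dt) = 0.999750
Stock lattice S(k, j) with j the centered position index:
  k=0: S(0,+0) = 8.5600
  k=1: S(1,-1) = 6.7168; S(1,+0) = 8.5600; S(1,+1) = 10.9090
  k=2: S(2,-2) = 5.2705; S(2,-1) = 6.7168; S(2,+0) = 8.5600; S(2,+1) = 10.9090; S(2,+2) = 13.9026
  k=3: S(3,-3) = 4.1356; S(3,-2) = 5.2705; S(3,-1) = 6.7168; S(3,+0) = 8.5600; S(3,+1) = 10.9090; S(3,+2) = 13.9026; S(3,+3) = 17.7177
Terminal payoffs V(N, j) = max(S_T - K, 0):
  V(3,-3) = 0.000000; V(3,-2) = 0.000000; V(3,-1) = 0.000000; V(3,+0) = 0.000000; V(3,+1) = 1.078991; V(3,+2) = 4.072580; V(3,+3) = 7.887654
Backward induction: V(k, j) = exp(-r*dt) * [p_u * V(k+1, j+1) + p_m * V(k+1, j) + p_d * V(k+1, j-1)]
  V(2,-2) = exp(-r*dt) * [p_u*0.000000 + p_m*0.000000 + p_d*0.000000] = 0.000000
  V(2,-1) = exp(-r*dt) * [p_u*0.000000 + p_m*0.000000 + p_d*0.000000] = 0.000000
  V(2,+0) = exp(-r*dt) * [p_u*1.078991 + p_m*0.000000 + p_d*0.000000] = 0.158545
  V(2,+1) = exp(-r*dt) * [p_u*4.072580 + p_m*1.078991 + p_d*0.000000] = 1.317565
  V(2,+2) = exp(-r*dt) * [p_u*7.887654 + p_m*4.072580 + p_d*1.078991] = 4.074401
  V(1,-1) = exp(-r*dt) * [p_u*0.158545 + p_m*0.000000 + p_d*0.000000] = 0.023296
  V(1,+0) = exp(-r*dt) * [p_u*1.317565 + p_m*0.158545 + p_d*0.000000] = 0.299271
  V(1,+1) = exp(-r*dt) * [p_u*4.074401 + p_m*1.317565 + p_d*0.158545] = 1.506381
  V(0,+0) = exp(-r*dt) * [p_u*1.506381 + p_m*0.299271 + p_d*0.023296] = 0.425149

Answer: Price = V(0,0) = 0.4251


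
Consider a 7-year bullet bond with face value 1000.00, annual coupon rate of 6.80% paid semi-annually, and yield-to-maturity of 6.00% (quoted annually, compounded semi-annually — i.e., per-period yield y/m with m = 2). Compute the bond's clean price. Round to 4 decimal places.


Coupon per period c = face * coupon_rate / m = 34.000000
Periods per year m = 2; per-period yield y/m = 0.030000
Number of cashflows N = 14
Cashflows (t years, CF_t, discount factor 1/(1+y/m)^(m*t), PV):
  t = 0.5000: CF_t = 34.000000, DF = 0.970874, PV = 33.009709
  t = 1.0000: CF_t = 34.000000, DF = 0.942596, PV = 32.048261
  t = 1.5000: CF_t = 34.000000, DF = 0.915142, PV = 31.114816
  t = 2.0000: CF_t = 34.000000, DF = 0.888487, PV = 30.208560
  t = 2.5000: CF_t = 34.000000, DF = 0.862609, PV = 29.328699
  t = 3.0000: CF_t = 34.000000, DF = 0.837484, PV = 28.474465
  t = 3.5000: CF_t = 34.000000, DF = 0.813092, PV = 27.645111
  t = 4.0000: CF_t = 34.000000, DF = 0.789409, PV = 26.839914
  t = 4.5000: CF_t = 34.000000, DF = 0.766417, PV = 26.058169
  t = 5.0000: CF_t = 34.000000, DF = 0.744094, PV = 25.299193
  t = 5.5000: CF_t = 34.000000, DF = 0.722421, PV = 24.562323
  t = 6.0000: CF_t = 34.000000, DF = 0.701380, PV = 23.846916
  t = 6.5000: CF_t = 34.000000, DF = 0.680951, PV = 23.152346
  t = 7.0000: CF_t = 1034.000000, DF = 0.661118, PV = 683.595811
Price P = sum_t PV_t = 1045.184293

Answer: Price = 1045.1843


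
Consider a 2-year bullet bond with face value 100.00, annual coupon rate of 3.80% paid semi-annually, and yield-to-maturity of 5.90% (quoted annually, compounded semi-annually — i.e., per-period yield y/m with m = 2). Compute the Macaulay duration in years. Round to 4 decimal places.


Answer: Macaulay duration = 1.9435 years

Derivation:
Coupon per period c = face * coupon_rate / m = 1.900000
Periods per year m = 2; per-period yield y/m = 0.029500
Number of cashflows N = 4
Cashflows (t years, CF_t, discount factor 1/(1+y/m)^(m*t), PV):
  t = 0.5000: CF_t = 1.900000, DF = 0.971345, PV = 1.845556
  t = 1.0000: CF_t = 1.900000, DF = 0.943512, PV = 1.792672
  t = 1.5000: CF_t = 1.900000, DF = 0.916476, PV = 1.741304
  t = 2.0000: CF_t = 101.900000, DF = 0.890214, PV = 90.712843
Price P = sum_t PV_t = 96.092376
Macaulay numerator sum_t t * PV_t:
  t * PV_t at t = 0.5000: 0.922778
  t * PV_t at t = 1.0000: 1.792672
  t * PV_t at t = 1.5000: 2.611956
  t * PV_t at t = 2.0000: 181.425687
Macaulay duration D = (sum_t t * PV_t) / P = 186.753093 / 96.092376 = 1.943475
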